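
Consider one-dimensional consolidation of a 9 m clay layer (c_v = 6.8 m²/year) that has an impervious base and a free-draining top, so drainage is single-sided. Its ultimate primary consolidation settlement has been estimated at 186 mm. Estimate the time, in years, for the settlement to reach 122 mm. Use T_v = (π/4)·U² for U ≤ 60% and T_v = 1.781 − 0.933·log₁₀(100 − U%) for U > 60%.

Drainage path length: H_d = H = 9 m (single drainage).
U = S(t)/S_ult = 122/186 = 0.6559.
U > 60%: T_v = 1.781 − 0.933·log₁₀(100 − 65.591) = 0.34729.
t = T_v·H_d²/c_v = 0.34729×9²/6.8 = 4.137 years.

t ≈ 4.14 years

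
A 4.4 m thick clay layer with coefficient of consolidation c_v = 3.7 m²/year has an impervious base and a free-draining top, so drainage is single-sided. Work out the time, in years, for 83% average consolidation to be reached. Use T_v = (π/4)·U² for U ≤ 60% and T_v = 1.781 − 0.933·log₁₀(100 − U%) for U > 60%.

t ≈ 3.31 years

Drainage path length: H_d = H = 4.4 m (single drainage).
U > 60%: T_v = 1.781 − 0.933·log₁₀(100 − 83) = 0.63299.
t = T_v·H_d²/c_v = 0.63299×4.4²/3.7 = 3.312 years.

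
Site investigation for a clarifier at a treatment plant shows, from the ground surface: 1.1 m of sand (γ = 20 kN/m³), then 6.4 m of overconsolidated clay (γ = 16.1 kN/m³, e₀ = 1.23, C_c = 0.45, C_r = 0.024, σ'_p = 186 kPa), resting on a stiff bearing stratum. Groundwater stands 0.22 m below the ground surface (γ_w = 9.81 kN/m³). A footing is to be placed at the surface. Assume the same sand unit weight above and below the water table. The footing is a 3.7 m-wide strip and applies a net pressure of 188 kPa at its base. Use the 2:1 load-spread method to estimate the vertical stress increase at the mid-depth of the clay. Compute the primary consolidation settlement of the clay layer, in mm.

Mid-depth of clay below the ground surface: z = 1.1 + 6.4/2 = 4.3 m.
Total vertical stress at mid-clay: σ_v = 20×1.1 + 16.1×3.2 = 73.52 kPa.
Pore pressure: u = 9.81×(4.3 − 0.22) = 40.025 kPa.
Initial effective stress: σ'_0 = σ_v − u = 73.52 − 40.025 = 33.495 kPa.
Stress increase at mid-clay by the 2:1 spreading method:
Δσ = qB/(B+z) = 188×3.7/(3.7+4.3) = 86.95 kPa
Final effective stress: σ'_f = 33.495 + 86.95 = 120.44 kPa.
σ'_f = 120.44 ≤ σ'_p = 186 kPa, so the clay remains overconsolidated and only the recompression index applies:
S_c = C_r·H/(1+e₀)·log₁₀(σ'_f/σ'_0) = 0.024×6.4/2.23×log₁₀(120.44/33.495)
    = 0.06888 × 0.55579 = 0.03828 m

S_c ≈ 38.3 mm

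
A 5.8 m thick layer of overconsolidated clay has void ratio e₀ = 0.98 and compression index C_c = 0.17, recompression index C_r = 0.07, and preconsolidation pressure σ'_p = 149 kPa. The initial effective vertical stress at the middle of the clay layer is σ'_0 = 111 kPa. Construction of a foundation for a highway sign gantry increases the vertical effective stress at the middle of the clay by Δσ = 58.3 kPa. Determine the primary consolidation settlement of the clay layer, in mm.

Final effective stress: σ'_f = 111 + 58.3 = 169.3 kPa.
σ'_f = 169.3 > σ'_p = 149 kPa, so the stress path crosses the preconsolidation pressure — recompression up to σ'_p, then virgin compression beyond:
S_c = H/(1+e₀)·[C_r·log₁₀(σ'_p/σ'_0) + C_c·log₁₀(σ'_f/σ'_p)]
    = 5.8/1.98 × [0.07×log₁₀(149/111) + 0.17×log₁₀(169.3/149)]
    = 2.9293 × [0.0089504 + 0.00943] = 0.05384 m

S_c ≈ 53.8 mm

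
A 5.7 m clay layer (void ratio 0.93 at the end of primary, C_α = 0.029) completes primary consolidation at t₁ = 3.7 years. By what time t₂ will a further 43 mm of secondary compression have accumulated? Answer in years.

t₂ ≈ 11.8 years

S_s = C_α·H/(1+e_p)·log₁₀(t₂/t₁) ⇒ log₁₀(t₂/t₁) = S_s·(1+e_p)/(C_α·H).
log₁₀(t₂/t₁) = 0.043 × (1+0.93) / (0.029×5.7) = 0.5021
t₂ = t₁ × 10^0.5021 = 3.7 × 3.177 = 11.76 years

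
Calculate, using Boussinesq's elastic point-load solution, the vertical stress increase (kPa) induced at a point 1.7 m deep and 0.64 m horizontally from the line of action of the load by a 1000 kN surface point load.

Boussinesq vertical stress below a point load on an elastic half-space:
Δσ_z = 3P/(2πz²) · [1 + (r/z)²]^(−5/2)
r/z = 0.64/1.7 = 0.37647; [1+(r/z)²]^(−5/2) = 0.71795.
Δσ_z = 3×1000/(2π×1.7²) × 0.71795 = 165.21 × 0.71795 = 118.6 kPa

Δσ_z ≈ 119 kPa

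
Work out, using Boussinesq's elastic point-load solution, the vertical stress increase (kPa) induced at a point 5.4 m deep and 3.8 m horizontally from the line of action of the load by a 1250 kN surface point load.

Δσ_z ≈ 7.49 kPa

Boussinesq vertical stress below a point load on an elastic half-space:
Δσ_z = 3P/(2πz²) · [1 + (r/z)²]^(−5/2)
r/z = 3.8/5.4 = 0.7037; [1+(r/z)²]^(−5/2) = 0.36581.
Δσ_z = 3×1250/(2π×5.4²) × 0.36581 = 20.467 × 0.36581 = 7.487 kPa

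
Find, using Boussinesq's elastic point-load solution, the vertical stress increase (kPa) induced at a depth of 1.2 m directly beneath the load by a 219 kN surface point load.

Boussinesq vertical stress below a point load on an elastic half-space:
Δσ_z = 3P/(2πz²) · [1 + (r/z)²]^(−5/2)
r/z = 0/1.2 = 0; [1+(r/z)²]^(−5/2) = 1.
Δσ_z = 3×219/(2π×1.2²) × 1 = 72.614 × 1 = 72.61 kPa

Δσ_z ≈ 72.6 kPa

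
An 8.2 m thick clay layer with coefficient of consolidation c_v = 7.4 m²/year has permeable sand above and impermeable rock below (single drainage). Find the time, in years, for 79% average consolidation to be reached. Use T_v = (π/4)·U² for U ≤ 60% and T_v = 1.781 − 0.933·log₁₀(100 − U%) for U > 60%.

t ≈ 4.97 years

Drainage path length: H_d = H = 8.2 m (single drainage).
U > 60%: T_v = 1.781 − 0.933·log₁₀(100 − 79) = 0.54737.
t = T_v·H_d²/c_v = 0.54737×8.2²/7.4 = 4.974 years.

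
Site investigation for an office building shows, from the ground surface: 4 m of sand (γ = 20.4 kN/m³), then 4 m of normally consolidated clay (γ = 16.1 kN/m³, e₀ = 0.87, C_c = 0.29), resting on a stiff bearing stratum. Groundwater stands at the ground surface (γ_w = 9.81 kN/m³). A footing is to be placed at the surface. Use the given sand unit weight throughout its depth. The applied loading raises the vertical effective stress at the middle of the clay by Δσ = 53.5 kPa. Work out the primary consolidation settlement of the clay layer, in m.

Mid-depth of clay below the ground surface: z = 4 + 4/2 = 6 m.
Total vertical stress at mid-clay: σ_v = 20.4×4 + 16.1×2 = 113.8 kPa.
Pore pressure: u = 9.81×(6 − 0) = 58.86 kPa.
Initial effective stress: σ'_0 = σ_v − u = 113.8 − 58.86 = 54.94 kPa.
Final effective stress: σ'_f = σ'_0 + Δσ = 54.94 + 53.5 = 108.44 kPa.
Normally consolidated clay, so the full stress increment lies on the virgin compression line:
S_c = C_c·H/(1+e₀)·log₁₀(σ'_f/σ'_0) = 0.29×4/(1+0.87)×log₁₀(108.44/54.94)
    = 0.62032 × 0.2953 = 0.1832 m

S_c ≈ 0.183 m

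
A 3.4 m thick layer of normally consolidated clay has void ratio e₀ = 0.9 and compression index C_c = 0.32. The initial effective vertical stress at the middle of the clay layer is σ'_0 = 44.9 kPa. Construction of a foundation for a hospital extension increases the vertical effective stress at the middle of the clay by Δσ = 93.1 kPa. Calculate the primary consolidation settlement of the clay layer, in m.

Final effective stress: σ'_f = σ'_0 + Δσ = 44.9 + 93.1 = 138 kPa.
Normally consolidated clay, so the full stress increment lies on the virgin compression line:
S_c = C_c·H/(1+e₀)·log₁₀(σ'_f/σ'_0) = 0.32×3.4/(1+0.9)×log₁₀(138/44.9)
    = 0.57263 × 0.48763 = 0.2792 m

S_c ≈ 0.279 m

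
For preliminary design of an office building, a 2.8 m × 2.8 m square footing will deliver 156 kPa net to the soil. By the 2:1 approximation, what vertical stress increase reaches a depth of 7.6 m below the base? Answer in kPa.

Δσ_z ≈ 11.3 kPa

By the 2:1 method the load spreads at 1 horizontal : 2 vertical, so at depth z the loaded area has grown by z in each plan dimension:
Δσ = qBL/((B+z)(L+z)) = 156×2.8×2.8/((2.8+7.6)(2.8+7.6)) = 11.308 kPa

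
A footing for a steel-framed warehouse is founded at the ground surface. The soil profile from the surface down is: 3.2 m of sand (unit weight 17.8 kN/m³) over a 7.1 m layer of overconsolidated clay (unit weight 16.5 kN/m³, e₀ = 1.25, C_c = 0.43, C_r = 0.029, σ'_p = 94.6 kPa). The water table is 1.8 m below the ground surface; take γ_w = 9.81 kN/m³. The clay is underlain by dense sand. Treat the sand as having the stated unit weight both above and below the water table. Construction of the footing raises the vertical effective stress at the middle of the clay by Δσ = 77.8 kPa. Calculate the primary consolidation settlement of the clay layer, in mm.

Mid-depth of clay below the ground surface: z = 3.2 + 7.1/2 = 6.75 m.
Total vertical stress at mid-clay: σ_v = 17.8×3.2 + 16.5×3.55 = 115.53 kPa.
Pore pressure: u = 9.81×(6.75 − 1.8) = 48.56 kPa.
Initial effective stress: σ'_0 = σ_v − u = 115.53 − 48.56 = 66.97 kPa.
Final effective stress: σ'_f = 66.97 + 77.8 = 144.77 kPa.
σ'_f = 144.77 > σ'_p = 94.6 kPa, so the stress path crosses the preconsolidation pressure — recompression up to σ'_p, then virgin compression beyond:
S_c = H/(1+e₀)·[C_r·log₁₀(σ'_p/σ'_0) + C_c·log₁₀(σ'_f/σ'_p)]
    = 7.1/2.25 × [0.029×log₁₀(94.6/66.97) + 0.43×log₁₀(144.77/94.6)]
    = 3.1556 × [0.0043503 + 0.079459] = 0.2645 m

S_c ≈ 264 mm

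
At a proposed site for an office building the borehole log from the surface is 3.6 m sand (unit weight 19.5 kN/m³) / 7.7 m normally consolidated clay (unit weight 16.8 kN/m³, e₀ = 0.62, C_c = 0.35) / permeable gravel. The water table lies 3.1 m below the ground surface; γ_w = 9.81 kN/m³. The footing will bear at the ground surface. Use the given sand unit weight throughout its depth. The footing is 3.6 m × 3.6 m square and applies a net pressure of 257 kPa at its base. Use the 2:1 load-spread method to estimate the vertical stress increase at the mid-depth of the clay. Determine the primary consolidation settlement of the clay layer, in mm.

S_c ≈ 187 mm

Mid-depth of clay below the ground surface: z = 3.6 + 7.7/2 = 7.45 m.
Total vertical stress at mid-clay: σ_v = 19.5×3.6 + 16.8×3.85 = 134.88 kPa.
Pore pressure: u = 9.81×(7.45 − 3.1) = 42.673 kPa.
Initial effective stress: σ'_0 = σ_v − u = 134.88 − 42.673 = 92.207 kPa.
Stress increase at mid-clay by the 2:1 spreading method:
Δσ = qBL/((B+z)(L+z)) = 257×3.6×3.6/((3.6+7.45)(3.6+7.45)) = 27.278 kPa
Final effective stress: σ'_f = σ'_0 + Δσ = 92.207 + 27.278 = 119.48 kPa.
Normally consolidated clay, so the full stress increment lies on the virgin compression line:
S_c = C_c·H/(1+e₀)·log₁₀(σ'_f/σ'_0) = 0.35×7.7/(1+0.62)×log₁₀(119.48/92.207)
    = 1.6636 × 0.11253 = 0.1872 m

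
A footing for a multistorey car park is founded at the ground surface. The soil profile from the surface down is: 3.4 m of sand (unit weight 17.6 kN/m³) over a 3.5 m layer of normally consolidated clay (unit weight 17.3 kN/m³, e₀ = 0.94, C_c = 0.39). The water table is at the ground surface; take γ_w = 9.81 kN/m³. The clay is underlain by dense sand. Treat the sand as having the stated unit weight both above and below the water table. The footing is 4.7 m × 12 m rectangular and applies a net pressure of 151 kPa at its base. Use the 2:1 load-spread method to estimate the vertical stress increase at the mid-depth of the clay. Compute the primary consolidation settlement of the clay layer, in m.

Mid-depth of clay below the ground surface: z = 3.4 + 3.5/2 = 5.15 m.
Total vertical stress at mid-clay: σ_v = 17.6×3.4 + 17.3×1.75 = 90.115 kPa.
Pore pressure: u = 9.81×(5.15 − 0) = 50.522 kPa.
Initial effective stress: σ'_0 = σ_v − u = 90.115 − 50.522 = 39.593 kPa.
Stress increase at mid-clay by the 2:1 spreading method:
Δσ = qBL/((B+z)(L+z)) = 151×4.7×12/((4.7+5.15)(12+5.15)) = 50.415 kPa
Final effective stress: σ'_f = σ'_0 + Δσ = 39.593 + 50.415 = 90.008 kPa.
Normally consolidated clay, so the full stress increment lies on the virgin compression line:
S_c = C_c·H/(1+e₀)·log₁₀(σ'_f/σ'_0) = 0.39×3.5/(1+0.94)×log₁₀(90.008/39.593)
    = 0.70361 × 0.35666 = 0.2509 m

S_c ≈ 0.251 m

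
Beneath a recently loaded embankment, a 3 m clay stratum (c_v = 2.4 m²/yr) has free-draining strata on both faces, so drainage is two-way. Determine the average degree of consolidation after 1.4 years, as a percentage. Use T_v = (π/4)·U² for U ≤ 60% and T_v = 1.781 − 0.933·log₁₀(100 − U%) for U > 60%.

Drainage path length: H_d = H/2 = 1.5 m (double drainage).
T_v = c_v·t/H_d² = 2.4×1.4/1.5² = 1.4933.
T_v = 1.4933 corresponds to the U > 60% branch:
U = 1 − 10^((1.781 − T_v)/0.933)/100 = 0.9797

U ≈ 98 %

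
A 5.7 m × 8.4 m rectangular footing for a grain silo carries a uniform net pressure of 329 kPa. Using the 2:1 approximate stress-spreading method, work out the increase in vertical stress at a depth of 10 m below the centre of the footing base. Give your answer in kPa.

By the 2:1 method the load spreads at 1 horizontal : 2 vertical, so at depth z the loaded area has grown by z in each plan dimension:
Δσ = qBL/((B+z)(L+z)) = 329×5.7×8.4/((5.7+10)(8.4+10)) = 54.53 kPa

Δσ_z ≈ 54.5 kPa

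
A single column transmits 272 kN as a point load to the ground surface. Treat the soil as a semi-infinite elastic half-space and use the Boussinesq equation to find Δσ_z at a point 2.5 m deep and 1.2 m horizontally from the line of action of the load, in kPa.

Δσ_z ≈ 12.4 kPa

Boussinesq vertical stress below a point load on an elastic half-space:
Δσ_z = 3P/(2πz²) · [1 + (r/z)²]^(−5/2)
r/z = 1.2/2.5 = 0.48; [1+(r/z)²]^(−5/2) = 0.5955.
Δσ_z = 3×272/(2π×2.5²) × 0.5955 = 20.779 × 0.5955 = 12.37 kPa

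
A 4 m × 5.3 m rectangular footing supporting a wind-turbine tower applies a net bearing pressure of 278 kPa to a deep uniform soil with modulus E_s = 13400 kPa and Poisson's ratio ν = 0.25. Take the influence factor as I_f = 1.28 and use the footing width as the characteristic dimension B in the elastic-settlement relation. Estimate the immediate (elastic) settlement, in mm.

Immediate (elastic) settlement: S_e = q·B·(1−ν²)/E_s · I_f.
S_e = 278 × 4 × (1 − 0.25²) / 13400 × 1.28
    = 278 × 4 × 0.9375 / 13400 × 1.28
    = 0.09958 m = 99.58 mm

S_e ≈ 99.6 mm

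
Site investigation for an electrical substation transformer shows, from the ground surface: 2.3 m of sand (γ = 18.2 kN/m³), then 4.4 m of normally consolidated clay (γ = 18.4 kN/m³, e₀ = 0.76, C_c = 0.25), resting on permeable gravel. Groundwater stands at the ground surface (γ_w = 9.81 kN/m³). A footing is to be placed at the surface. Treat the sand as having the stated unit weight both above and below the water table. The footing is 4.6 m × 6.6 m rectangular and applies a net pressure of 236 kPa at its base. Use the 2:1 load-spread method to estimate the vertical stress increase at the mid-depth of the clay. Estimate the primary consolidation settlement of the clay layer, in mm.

Mid-depth of clay below the ground surface: z = 2.3 + 4.4/2 = 4.5 m.
Total vertical stress at mid-clay: σ_v = 18.2×2.3 + 18.4×2.2 = 82.34 kPa.
Pore pressure: u = 9.81×(4.5 − 0) = 44.145 kPa.
Initial effective stress: σ'_0 = σ_v − u = 82.34 − 44.145 = 38.195 kPa.
Stress increase at mid-clay by the 2:1 spreading method:
Δσ = qBL/((B+z)(L+z)) = 236×4.6×6.6/((4.6+4.5)(6.6+4.5)) = 70.933 kPa
Final effective stress: σ'_f = σ'_0 + Δσ = 38.195 + 70.933 = 109.13 kPa.
Normally consolidated clay, so the full stress increment lies on the virgin compression line:
S_c = C_c·H/(1+e₀)·log₁₀(σ'_f/σ'_0) = 0.25×4.4/(1+0.76)×log₁₀(109.13/38.195)
    = 0.625 × 0.45594 = 0.285 m

S_c ≈ 285 mm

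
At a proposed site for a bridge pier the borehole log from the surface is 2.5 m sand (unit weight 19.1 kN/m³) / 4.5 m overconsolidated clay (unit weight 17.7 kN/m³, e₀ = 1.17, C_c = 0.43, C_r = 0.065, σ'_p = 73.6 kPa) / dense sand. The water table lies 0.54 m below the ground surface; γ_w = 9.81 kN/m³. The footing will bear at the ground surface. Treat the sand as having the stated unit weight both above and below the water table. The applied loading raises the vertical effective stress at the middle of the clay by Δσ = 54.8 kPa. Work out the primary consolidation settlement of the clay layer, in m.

Mid-depth of clay below the ground surface: z = 2.5 + 4.5/2 = 4.75 m.
Total vertical stress at mid-clay: σ_v = 19.1×2.5 + 17.7×2.25 = 87.575 kPa.
Pore pressure: u = 9.81×(4.75 − 0.54) = 41.3 kPa.
Initial effective stress: σ'_0 = σ_v − u = 87.575 − 41.3 = 46.275 kPa.
Final effective stress: σ'_f = 46.275 + 54.8 = 101.07 kPa.
σ'_f = 101.07 > σ'_p = 73.6 kPa, so the stress path crosses the preconsolidation pressure — recompression up to σ'_p, then virgin compression beyond:
S_c = H/(1+e₀)·[C_r·log₁₀(σ'_p/σ'_0) + C_c·log₁₀(σ'_f/σ'_p)]
    = 4.5/2.17 × [0.065×log₁₀(73.6/46.275) + 0.43×log₁₀(101.07/73.6)]
    = 2.0737 × [0.0131 + 0.05923] = 0.15 m

S_c ≈ 0.15 m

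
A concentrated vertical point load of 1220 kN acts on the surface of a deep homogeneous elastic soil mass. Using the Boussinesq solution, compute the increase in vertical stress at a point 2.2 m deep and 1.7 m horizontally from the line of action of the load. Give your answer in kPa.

Δσ_z ≈ 37.3 kPa

Boussinesq vertical stress below a point load on an elastic half-space:
Δσ_z = 3P/(2πz²) · [1 + (r/z)²]^(−5/2)
r/z = 1.7/2.2 = 0.77273; [1+(r/z)²]^(−5/2) = 0.31022.
Δσ_z = 3×1220/(2π×2.2²) × 0.31022 = 120.35 × 0.31022 = 37.33 kPa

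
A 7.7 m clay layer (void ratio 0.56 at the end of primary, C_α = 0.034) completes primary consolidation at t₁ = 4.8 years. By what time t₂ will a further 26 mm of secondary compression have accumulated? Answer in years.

S_s = C_α·H/(1+e_p)·log₁₀(t₂/t₁) ⇒ log₁₀(t₂/t₁) = S_s·(1+e_p)/(C_α·H).
log₁₀(t₂/t₁) = 0.026 × (1+0.56) / (0.034×7.7) = 0.1549
t₂ = t₁ × 10^0.1549 = 4.8 × 1.429 = 6.858 years

t₂ ≈ 6.86 years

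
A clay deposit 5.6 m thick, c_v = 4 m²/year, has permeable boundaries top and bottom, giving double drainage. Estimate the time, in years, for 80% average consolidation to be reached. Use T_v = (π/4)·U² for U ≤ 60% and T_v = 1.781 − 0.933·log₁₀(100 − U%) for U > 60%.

Drainage path length: H_d = H/2 = 2.8 m (double drainage).
U > 60%: T_v = 1.781 − 0.933·log₁₀(100 − 80) = 0.56714.
t = T_v·H_d²/c_v = 0.56714×2.8²/4 = 1.112 years.

t ≈ 1.11 years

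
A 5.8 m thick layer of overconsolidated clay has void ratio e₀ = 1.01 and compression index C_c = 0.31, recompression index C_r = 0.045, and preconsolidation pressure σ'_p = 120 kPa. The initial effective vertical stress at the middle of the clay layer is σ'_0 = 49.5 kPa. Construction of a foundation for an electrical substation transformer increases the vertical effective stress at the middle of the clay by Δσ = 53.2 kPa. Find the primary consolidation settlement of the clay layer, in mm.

Final effective stress: σ'_f = 49.5 + 53.2 = 102.7 kPa.
σ'_f = 102.7 ≤ σ'_p = 120 kPa, so the clay remains overconsolidated and only the recompression index applies:
S_c = C_r·H/(1+e₀)·log₁₀(σ'_f/σ'_0) = 0.045×5.8/2.01×log₁₀(102.7/49.5)
    = 0.12985 × 0.31697 = 0.04116 m

S_c ≈ 41.2 mm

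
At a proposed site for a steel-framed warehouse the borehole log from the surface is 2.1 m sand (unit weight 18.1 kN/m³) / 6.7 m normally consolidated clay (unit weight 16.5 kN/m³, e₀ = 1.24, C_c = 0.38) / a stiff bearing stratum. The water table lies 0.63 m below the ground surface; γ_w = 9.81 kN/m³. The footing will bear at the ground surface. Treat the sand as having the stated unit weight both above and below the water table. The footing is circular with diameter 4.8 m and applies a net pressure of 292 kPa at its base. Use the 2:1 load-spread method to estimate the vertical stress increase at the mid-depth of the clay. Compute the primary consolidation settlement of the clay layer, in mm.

S_c ≈ 431 mm

Mid-depth of clay below the ground surface: z = 2.1 + 6.7/2 = 5.45 m.
Total vertical stress at mid-clay: σ_v = 18.1×2.1 + 16.5×3.35 = 93.285 kPa.
Pore pressure: u = 9.81×(5.45 − 0.63) = 47.284 kPa.
Initial effective stress: σ'_0 = σ_v − u = 93.285 − 47.284 = 46.001 kPa.
Stress increase at mid-clay by the 2:1 spreading method:
Δσ ≈ qD²/(D+z)² = 292×4.8²/(4.8+5.45)² = 64.035 kPa
Final effective stress: σ'_f = σ'_0 + Δσ = 46.001 + 64.035 = 110.04 kPa.
Normally consolidated clay, so the full stress increment lies on the virgin compression line:
S_c = C_c·H/(1+e₀)·log₁₀(σ'_f/σ'_0) = 0.38×6.7/(1+1.24)×log₁₀(110.04/46.001)
    = 1.1366 × 0.37878 = 0.4305 m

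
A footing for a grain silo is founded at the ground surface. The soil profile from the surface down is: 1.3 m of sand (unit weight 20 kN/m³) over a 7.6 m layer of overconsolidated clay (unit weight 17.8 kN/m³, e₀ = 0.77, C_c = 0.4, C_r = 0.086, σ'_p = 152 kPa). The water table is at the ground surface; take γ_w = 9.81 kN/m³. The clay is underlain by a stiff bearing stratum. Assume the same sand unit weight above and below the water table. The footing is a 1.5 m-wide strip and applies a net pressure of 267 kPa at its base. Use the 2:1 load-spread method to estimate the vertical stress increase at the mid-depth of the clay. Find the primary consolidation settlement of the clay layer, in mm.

Mid-depth of clay below the ground surface: z = 1.3 + 7.6/2 = 5.1 m.
Total vertical stress at mid-clay: σ_v = 20×1.3 + 17.8×3.8 = 93.64 kPa.
Pore pressure: u = 9.81×(5.1 − 0) = 50.031 kPa.
Initial effective stress: σ'_0 = σ_v − u = 93.64 − 50.031 = 43.609 kPa.
Stress increase at mid-clay by the 2:1 spreading method:
Δσ = qB/(B+z) = 267×1.5/(1.5+5.1) = 60.682 kPa
Final effective stress: σ'_f = 43.609 + 60.682 = 104.29 kPa.
σ'_f = 104.29 ≤ σ'_p = 152 kPa, so the clay remains overconsolidated and only the recompression index applies:
S_c = C_r·H/(1+e₀)·log₁₀(σ'_f/σ'_0) = 0.086×7.6/1.77×log₁₀(104.29/43.609)
    = 0.36927 × 0.37867 = 0.1398 m

S_c ≈ 140 mm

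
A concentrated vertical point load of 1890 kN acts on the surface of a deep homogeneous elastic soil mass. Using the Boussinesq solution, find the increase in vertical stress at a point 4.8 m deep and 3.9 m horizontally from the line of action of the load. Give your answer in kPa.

Boussinesq vertical stress below a point load on an elastic half-space:
Δσ_z = 3P/(2πz²) · [1 + (r/z)²]^(−5/2)
r/z = 3.9/4.8 = 0.8125; [1+(r/z)²]^(−5/2) = 0.2816.
Δσ_z = 3×1890/(2π×4.8²) × 0.2816 = 39.167 × 0.2816 = 11.03 kPa

Δσ_z ≈ 11 kPa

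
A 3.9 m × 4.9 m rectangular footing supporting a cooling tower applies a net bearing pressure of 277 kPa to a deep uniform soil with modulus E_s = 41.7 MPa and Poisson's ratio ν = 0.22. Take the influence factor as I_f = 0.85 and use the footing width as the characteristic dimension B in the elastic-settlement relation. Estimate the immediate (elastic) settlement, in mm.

Immediate (elastic) settlement: S_e = q·B·(1−ν²)/E_s · I_f.
E_s = 41.7 MPa = 41700 kPa.
S_e = 277 × 3.9 × (1 − 0.22²) / 41700 × 0.85
    = 277 × 3.9 × 0.9516 / 41700 × 0.85
    = 0.02095 m = 20.95 mm

S_e ≈ 21 mm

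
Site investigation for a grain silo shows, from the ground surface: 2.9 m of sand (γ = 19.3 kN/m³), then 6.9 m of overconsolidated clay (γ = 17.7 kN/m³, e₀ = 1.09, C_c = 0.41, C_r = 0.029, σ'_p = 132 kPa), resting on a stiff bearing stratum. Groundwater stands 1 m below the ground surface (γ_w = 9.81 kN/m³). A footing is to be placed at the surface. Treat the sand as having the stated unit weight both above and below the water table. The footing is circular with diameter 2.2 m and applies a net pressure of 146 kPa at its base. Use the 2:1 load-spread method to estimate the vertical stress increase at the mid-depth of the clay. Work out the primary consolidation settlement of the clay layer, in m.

Mid-depth of clay below the ground surface: z = 2.9 + 6.9/2 = 6.35 m.
Total vertical stress at mid-clay: σ_v = 19.3×2.9 + 17.7×3.45 = 117.03 kPa.
Pore pressure: u = 9.81×(6.35 − 1) = 52.483 kPa.
Initial effective stress: σ'_0 = σ_v − u = 117.03 − 52.483 = 64.547 kPa.
Stress increase at mid-clay by the 2:1 spreading method:
Δσ ≈ qD²/(D+z)² = 146×2.2²/(2.2+6.35)² = 9.6664 kPa
Final effective stress: σ'_f = 64.547 + 9.6664 = 74.213 kPa.
σ'_f = 74.213 ≤ σ'_p = 132 kPa, so the clay remains overconsolidated and only the recompression index applies:
S_c = C_r·H/(1+e₀)·log₁₀(σ'_f/σ'_0) = 0.029×6.9/2.09×log₁₀(74.213/64.547)
    = 0.095741 × 0.060604 = 0.005802 m

S_c ≈ 0.0058 m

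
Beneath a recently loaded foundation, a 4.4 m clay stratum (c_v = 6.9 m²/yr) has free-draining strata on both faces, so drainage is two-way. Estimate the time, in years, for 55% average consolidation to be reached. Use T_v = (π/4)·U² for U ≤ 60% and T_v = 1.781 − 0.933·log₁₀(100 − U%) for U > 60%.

t ≈ 0.167 years

Drainage path length: H_d = H/2 = 2.2 m (double drainage).
U ≤ 60%: T_v = (π/4)·U² = (π/4)×0.55² = 0.23758.
t = T_v·H_d²/c_v = 0.23758×2.2²/6.9 = 0.1667 years.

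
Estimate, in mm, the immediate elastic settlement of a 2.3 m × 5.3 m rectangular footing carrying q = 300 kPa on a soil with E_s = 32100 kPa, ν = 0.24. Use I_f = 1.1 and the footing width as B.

Immediate (elastic) settlement: S_e = q·B·(1−ν²)/E_s · I_f.
S_e = 300 × 2.3 × (1 − 0.24²) / 32100 × 1.1
    = 300 × 2.3 × 0.9424 / 32100 × 1.1
    = 0.02228 m = 22.28 mm

S_e ≈ 22.3 mm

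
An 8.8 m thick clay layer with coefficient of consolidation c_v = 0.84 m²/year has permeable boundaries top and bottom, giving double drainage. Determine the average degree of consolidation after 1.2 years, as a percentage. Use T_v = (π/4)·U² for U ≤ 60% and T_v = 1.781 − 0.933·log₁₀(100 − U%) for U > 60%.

U ≈ 25.7 %

Drainage path length: H_d = H/2 = 4.4 m (double drainage).
T_v = c_v·t/H_d² = 0.84×1.2/4.4² = 0.052066.
T_v = 0.052066 corresponds to the U ≤ 60% branch:
U = √(4T_v/π) = 0.2575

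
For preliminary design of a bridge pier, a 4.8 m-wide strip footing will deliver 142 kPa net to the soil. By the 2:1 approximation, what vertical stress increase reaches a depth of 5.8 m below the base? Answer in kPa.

Δσ_z ≈ 64.3 kPa

By the 2:1 method the load spreads at 1 horizontal : 2 vertical, so at depth z the loaded area has grown by z in each plan dimension:
Δσ = qB/(B+z) = 142×4.8/(4.8+5.8) = 64.302 kPa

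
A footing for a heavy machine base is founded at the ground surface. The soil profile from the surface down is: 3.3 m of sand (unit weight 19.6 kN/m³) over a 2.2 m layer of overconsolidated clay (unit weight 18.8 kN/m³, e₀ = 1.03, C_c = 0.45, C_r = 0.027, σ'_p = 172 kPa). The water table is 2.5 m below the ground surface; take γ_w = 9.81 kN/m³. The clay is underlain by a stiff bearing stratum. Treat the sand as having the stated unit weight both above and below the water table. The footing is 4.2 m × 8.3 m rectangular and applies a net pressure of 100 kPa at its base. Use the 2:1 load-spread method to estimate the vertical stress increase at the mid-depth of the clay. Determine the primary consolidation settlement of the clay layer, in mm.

Mid-depth of clay below the ground surface: z = 3.3 + 2.2/2 = 4.4 m.
Total vertical stress at mid-clay: σ_v = 19.6×3.3 + 18.8×1.1 = 85.36 kPa.
Pore pressure: u = 9.81×(4.4 − 2.5) = 18.639 kPa.
Initial effective stress: σ'_0 = σ_v − u = 85.36 − 18.639 = 66.721 kPa.
Stress increase at mid-clay by the 2:1 spreading method:
Δσ = qBL/((B+z)(L+z)) = 100×4.2×8.3/((4.2+4.4)(8.3+4.4)) = 31.917 kPa
Final effective stress: σ'_f = 66.721 + 31.917 = 98.638 kPa.
σ'_f = 98.638 ≤ σ'_p = 172 kPa, so the clay remains overconsolidated and only the recompression index applies:
S_c = C_r·H/(1+e₀)·log₁₀(σ'_f/σ'_0) = 0.027×2.2/2.03×log₁₀(98.638/66.721)
    = 0.02926 × 0.16978 = 0.004968 m

S_c ≈ 4.97 mm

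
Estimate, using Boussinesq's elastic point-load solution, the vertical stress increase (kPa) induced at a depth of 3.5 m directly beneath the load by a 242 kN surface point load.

Boussinesq vertical stress below a point load on an elastic half-space:
Δσ_z = 3P/(2πz²) · [1 + (r/z)²]^(−5/2)
r/z = 0/3.5 = 0; [1+(r/z)²]^(−5/2) = 1.
Δσ_z = 3×242/(2π×3.5²) × 1 = 9.4324 × 1 = 9.432 kPa

Δσ_z ≈ 9.43 kPa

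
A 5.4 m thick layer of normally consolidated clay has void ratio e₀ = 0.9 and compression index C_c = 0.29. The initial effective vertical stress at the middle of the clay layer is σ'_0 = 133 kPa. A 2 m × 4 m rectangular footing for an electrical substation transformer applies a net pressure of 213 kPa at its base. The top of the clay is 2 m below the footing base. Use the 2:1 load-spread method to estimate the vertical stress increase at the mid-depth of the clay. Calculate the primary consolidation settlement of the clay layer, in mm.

Mid-depth of clay below the footing base: z = 2 + 5.4/2 = 4.7 m.
Stress increase at mid-clay by the 2:1 spreading method:
Δσ = qBL/((B+z)(L+z)) = 213×2×4/((2+4.7)(4+4.7)) = 29.233 kPa
Final effective stress: σ'_f = σ'_0 + Δσ = 133 + 29.233 = 162.23 kPa.
Normally consolidated clay, so the full stress increment lies on the virgin compression line:
S_c = C_c·H/(1+e₀)·log₁₀(σ'_f/σ'_0) = 0.29×5.4/(1+0.9)×log₁₀(162.23/133)
    = 0.82421 × 0.08628 = 0.07111 m

S_c ≈ 71.1 mm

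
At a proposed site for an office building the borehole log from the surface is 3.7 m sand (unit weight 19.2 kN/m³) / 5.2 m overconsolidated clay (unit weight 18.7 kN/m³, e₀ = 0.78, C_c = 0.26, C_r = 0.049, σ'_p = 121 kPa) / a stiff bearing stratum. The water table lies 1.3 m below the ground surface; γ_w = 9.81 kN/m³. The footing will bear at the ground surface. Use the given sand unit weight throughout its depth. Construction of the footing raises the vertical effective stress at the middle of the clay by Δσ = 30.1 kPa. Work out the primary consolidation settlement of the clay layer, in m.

Mid-depth of clay below the ground surface: z = 3.7 + 5.2/2 = 6.3 m.
Total vertical stress at mid-clay: σ_v = 19.2×3.7 + 18.7×2.6 = 119.66 kPa.
Pore pressure: u = 9.81×(6.3 − 1.3) = 49.05 kPa.
Initial effective stress: σ'_0 = σ_v − u = 119.66 − 49.05 = 70.61 kPa.
Final effective stress: σ'_f = 70.61 + 30.1 = 100.71 kPa.
σ'_f = 100.71 ≤ σ'_p = 121 kPa, so the clay remains overconsolidated and only the recompression index applies:
S_c = C_r·H/(1+e₀)·log₁₀(σ'_f/σ'_0) = 0.049×5.2/1.78×log₁₀(100.71/70.61)
    = 0.14314 × 0.15421 = 0.02207 m

S_c ≈ 0.0221 m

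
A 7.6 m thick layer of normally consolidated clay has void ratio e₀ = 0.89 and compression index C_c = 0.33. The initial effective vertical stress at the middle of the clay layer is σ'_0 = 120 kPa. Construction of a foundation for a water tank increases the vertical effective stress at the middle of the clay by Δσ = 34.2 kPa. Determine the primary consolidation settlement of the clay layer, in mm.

S_c ≈ 145 mm

Final effective stress: σ'_f = σ'_0 + Δσ = 120 + 34.2 = 154.2 kPa.
Normally consolidated clay, so the full stress increment lies on the virgin compression line:
S_c = C_c·H/(1+e₀)·log₁₀(σ'_f/σ'_0) = 0.33×7.6/(1+0.89)×log₁₀(154.2/120)
    = 1.327 × 0.1089 = 0.1445 m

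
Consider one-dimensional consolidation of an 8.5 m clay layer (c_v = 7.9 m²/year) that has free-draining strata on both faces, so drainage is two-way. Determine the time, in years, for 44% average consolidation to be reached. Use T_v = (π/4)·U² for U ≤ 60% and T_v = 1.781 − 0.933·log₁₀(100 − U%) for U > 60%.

Drainage path length: H_d = H/2 = 4.25 m (double drainage).
U ≤ 60%: T_v = (π/4)·U² = (π/4)×0.44² = 0.15205.
t = T_v·H_d²/c_v = 0.15205×4.25²/7.9 = 0.3476 years.

t ≈ 0.348 years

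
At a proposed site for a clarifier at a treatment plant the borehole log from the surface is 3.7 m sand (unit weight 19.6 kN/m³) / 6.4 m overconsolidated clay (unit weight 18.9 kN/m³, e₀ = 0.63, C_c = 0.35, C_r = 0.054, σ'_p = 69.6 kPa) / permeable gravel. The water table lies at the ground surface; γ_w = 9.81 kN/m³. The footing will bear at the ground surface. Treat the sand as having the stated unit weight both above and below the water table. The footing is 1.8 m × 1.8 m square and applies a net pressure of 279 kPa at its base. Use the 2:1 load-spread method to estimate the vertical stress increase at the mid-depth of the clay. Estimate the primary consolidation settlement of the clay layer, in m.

S_c ≈ 0.0681 m

Mid-depth of clay below the ground surface: z = 3.7 + 6.4/2 = 6.9 m.
Total vertical stress at mid-clay: σ_v = 19.6×3.7 + 18.9×3.2 = 133 kPa.
Pore pressure: u = 9.81×(6.9 − 0) = 67.689 kPa.
Initial effective stress: σ'_0 = σ_v − u = 133 − 67.689 = 65.311 kPa.
Stress increase at mid-clay by the 2:1 spreading method:
Δσ = qBL/((B+z)(L+z)) = 279×1.8×1.8/((1.8+6.9)(1.8+6.9)) = 11.943 kPa
Final effective stress: σ'_f = 65.311 + 11.943 = 77.254 kPa.
σ'_f = 77.254 > σ'_p = 69.6 kPa, so the stress path crosses the preconsolidation pressure — recompression up to σ'_p, then virgin compression beyond:
S_c = H/(1+e₀)·[C_r·log₁₀(σ'_p/σ'_0) + C_c·log₁₀(σ'_f/σ'_p)]
    = 6.4/1.63 × [0.054×log₁₀(69.6/65.311) + 0.35×log₁₀(77.254/69.6)]
    = 3.9264 × [0.0014916 + 0.015859] = 0.06813 m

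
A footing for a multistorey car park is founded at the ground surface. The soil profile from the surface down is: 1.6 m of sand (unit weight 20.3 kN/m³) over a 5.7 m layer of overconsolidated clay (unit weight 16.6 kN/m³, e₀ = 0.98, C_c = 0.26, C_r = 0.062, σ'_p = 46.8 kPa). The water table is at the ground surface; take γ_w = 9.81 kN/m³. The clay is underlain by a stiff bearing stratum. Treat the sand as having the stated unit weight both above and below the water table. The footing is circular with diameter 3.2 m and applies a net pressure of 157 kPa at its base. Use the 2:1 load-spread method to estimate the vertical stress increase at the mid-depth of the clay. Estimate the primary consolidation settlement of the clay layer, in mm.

S_c ≈ 120 mm

Mid-depth of clay below the ground surface: z = 1.6 + 5.7/2 = 4.45 m.
Total vertical stress at mid-clay: σ_v = 20.3×1.6 + 16.6×2.85 = 79.79 kPa.
Pore pressure: u = 9.81×(4.45 − 0) = 43.655 kPa.
Initial effective stress: σ'_0 = σ_v − u = 79.79 − 43.655 = 36.135 kPa.
Stress increase at mid-clay by the 2:1 spreading method:
Δσ ≈ qD²/(D+z)² = 157×3.2²/(3.2+4.45)² = 27.471 kPa
Final effective stress: σ'_f = 36.135 + 27.471 = 63.606 kPa.
σ'_f = 63.606 > σ'_p = 46.8 kPa, so the stress path crosses the preconsolidation pressure — recompression up to σ'_p, then virgin compression beyond:
S_c = H/(1+e₀)·[C_r·log₁₀(σ'_p/σ'_0) + C_c·log₁₀(σ'_f/σ'_p)]
    = 5.7/1.98 × [0.062×log₁₀(46.8/36.135) + 0.26×log₁₀(63.606/46.8)]
    = 2.8788 × [0.0069637 + 0.034646] = 0.1198 m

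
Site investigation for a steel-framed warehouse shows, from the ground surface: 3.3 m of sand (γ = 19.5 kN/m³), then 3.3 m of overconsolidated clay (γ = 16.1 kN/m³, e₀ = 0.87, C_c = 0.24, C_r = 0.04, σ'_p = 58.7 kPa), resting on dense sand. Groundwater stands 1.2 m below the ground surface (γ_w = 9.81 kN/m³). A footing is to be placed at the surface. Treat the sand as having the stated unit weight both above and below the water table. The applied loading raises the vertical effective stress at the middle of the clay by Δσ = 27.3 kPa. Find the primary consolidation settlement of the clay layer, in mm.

S_c ≈ 62.7 mm

Mid-depth of clay below the ground surface: z = 3.3 + 3.3/2 = 4.95 m.
Total vertical stress at mid-clay: σ_v = 19.5×3.3 + 16.1×1.65 = 90.915 kPa.
Pore pressure: u = 9.81×(4.95 − 1.2) = 36.788 kPa.
Initial effective stress: σ'_0 = σ_v − u = 90.915 − 36.788 = 54.127 kPa.
Final effective stress: σ'_f = 54.127 + 27.3 = 81.427 kPa.
σ'_f = 81.427 > σ'_p = 58.7 kPa, so the stress path crosses the preconsolidation pressure — recompression up to σ'_p, then virgin compression beyond:
S_c = H/(1+e₀)·[C_r·log₁₀(σ'_p/σ'_0) + C_c·log₁₀(σ'_f/σ'_p)]
    = 3.3/1.87 × [0.04×log₁₀(58.7/54.127) + 0.24×log₁₀(81.427/58.7)]
    = 1.7647 × [0.001409 + 0.034111] = 0.06268 m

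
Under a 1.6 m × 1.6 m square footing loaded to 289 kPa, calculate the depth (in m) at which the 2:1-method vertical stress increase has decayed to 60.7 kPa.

z ≈ 1.89 m

2:1 spreading — at depth z the loaded area has grown by z in each plan dimension:
qB²/(B+z)² = Δσ_z ⇒ z = B(√(q/Δσ_z) − 1) = 1.6×(√(289/60.7) − 1) = 1.891 m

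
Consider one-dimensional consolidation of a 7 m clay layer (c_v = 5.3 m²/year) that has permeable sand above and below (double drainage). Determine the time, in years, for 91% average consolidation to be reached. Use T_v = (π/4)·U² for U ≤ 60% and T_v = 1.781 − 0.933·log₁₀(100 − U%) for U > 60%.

Drainage path length: H_d = H/2 = 3.5 m (double drainage).
U > 60%: T_v = 1.781 − 0.933·log₁₀(100 − 91) = 0.89069.
t = T_v·H_d²/c_v = 0.89069×3.5²/5.3 = 2.059 years.

t ≈ 2.06 years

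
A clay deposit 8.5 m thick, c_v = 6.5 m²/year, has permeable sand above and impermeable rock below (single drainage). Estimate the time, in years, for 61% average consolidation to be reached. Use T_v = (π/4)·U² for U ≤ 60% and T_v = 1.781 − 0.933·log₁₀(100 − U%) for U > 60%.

Drainage path length: H_d = H = 8.5 m (single drainage).
U > 60%: T_v = 1.781 − 0.933·log₁₀(100 − 61) = 0.29654.
t = T_v·H_d²/c_v = 0.29654×8.5²/6.5 = 3.296 years.

t ≈ 3.3 years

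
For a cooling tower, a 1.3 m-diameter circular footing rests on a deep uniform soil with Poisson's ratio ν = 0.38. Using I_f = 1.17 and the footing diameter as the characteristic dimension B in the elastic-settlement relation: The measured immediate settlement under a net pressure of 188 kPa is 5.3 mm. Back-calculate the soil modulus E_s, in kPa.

E_s ≈ 46200 kPa

S_e = q·B·(1−ν²)/E_s · I_f  ⇒  E_s = q·B·(1−ν²)·I_f / S_e.
E_s = 188 × 1.3 × 0.8556 × 1.17 / 0.0053 = 46160 kPa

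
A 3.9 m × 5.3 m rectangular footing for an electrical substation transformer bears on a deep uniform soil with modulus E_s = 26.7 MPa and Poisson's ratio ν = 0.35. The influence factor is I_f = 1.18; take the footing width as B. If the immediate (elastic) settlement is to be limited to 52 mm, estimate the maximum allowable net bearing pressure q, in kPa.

E_s = 26.7 MPa = 26700 kPa.
S_e = q·B·(1−ν²)/E_s · I_f  ⇒  q = S_e·E_s / (B·(1−ν²)·I_f).
q = 0.052 × 26700 / (3.9 × 0.8775 × 1.18) = 343.8 kPa

q ≈ 344 kPa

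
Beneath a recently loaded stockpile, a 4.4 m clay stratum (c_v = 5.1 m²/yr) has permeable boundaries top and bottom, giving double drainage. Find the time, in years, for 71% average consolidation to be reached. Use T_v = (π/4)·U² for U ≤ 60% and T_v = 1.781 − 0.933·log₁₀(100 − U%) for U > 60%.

Drainage path length: H_d = H/2 = 2.2 m (double drainage).
U > 60%: T_v = 1.781 − 0.933·log₁₀(100 − 71) = 0.41658.
t = T_v·H_d²/c_v = 0.41658×2.2²/5.1 = 0.3953 years.

t ≈ 0.395 years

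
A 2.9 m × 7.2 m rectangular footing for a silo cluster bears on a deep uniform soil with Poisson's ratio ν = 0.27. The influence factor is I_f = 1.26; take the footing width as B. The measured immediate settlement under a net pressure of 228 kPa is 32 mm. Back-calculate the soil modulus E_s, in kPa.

E_s ≈ 24100 kPa

S_e = q·B·(1−ν²)/E_s · I_f  ⇒  E_s = q·B·(1−ν²)·I_f / S_e.
E_s = 228 × 2.9 × 0.9271 × 1.26 / 0.032 = 24140 kPa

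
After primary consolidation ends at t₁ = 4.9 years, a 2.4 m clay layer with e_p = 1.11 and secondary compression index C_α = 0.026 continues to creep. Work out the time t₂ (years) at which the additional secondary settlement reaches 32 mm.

t₂ ≈ 59.2 years

S_s = C_α·H/(1+e_p)·log₁₀(t₂/t₁) ⇒ log₁₀(t₂/t₁) = S_s·(1+e_p)/(C_α·H).
log₁₀(t₂/t₁) = 0.032 × (1+1.11) / (0.026×2.4) = 1.082
t₂ = t₁ × 10^1.082 = 4.9 × 12.08 = 59.19 years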